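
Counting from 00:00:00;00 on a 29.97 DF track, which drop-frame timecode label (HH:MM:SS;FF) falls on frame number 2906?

Ten DF minutes hold 17982 frames, so frame 2906 lies in block 0 (frames 0–17981) with 2906 frames into that block.
The block's first minute is 1800 frames and the rest 1798 each; 2906 frames reaches minute 1, so 0 × 18 + 1 × 2 = 2 labels have been skipped so far.
Adding those back, label number 2906 + 2 = 2908 at 30 labels/s is 96 s + 28 f = 0 h 1 min 36 s frame 28, i.e. 00:01:36;28.

00:01:36;28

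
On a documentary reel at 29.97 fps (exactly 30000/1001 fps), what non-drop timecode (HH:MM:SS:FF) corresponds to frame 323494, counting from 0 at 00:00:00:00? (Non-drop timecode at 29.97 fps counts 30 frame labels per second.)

323494 ÷ 30 = 10783 full seconds, remainder 4 frames.
10783 s = 2 h 59 min 43 s.
Timecode: 02:59:43:04.

02:59:43:04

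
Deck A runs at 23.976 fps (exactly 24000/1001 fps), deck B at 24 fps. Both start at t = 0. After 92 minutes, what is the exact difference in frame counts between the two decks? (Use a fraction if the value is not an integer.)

132480/1001 frames

92 min = 5520 s.
A emits 24000/1001 × 5520 = 132480000/1001 frames; B emits 24 × 5520 = 132480.
Difference = 132480/1001 frames (≈ 132.3477); B is ahead of A.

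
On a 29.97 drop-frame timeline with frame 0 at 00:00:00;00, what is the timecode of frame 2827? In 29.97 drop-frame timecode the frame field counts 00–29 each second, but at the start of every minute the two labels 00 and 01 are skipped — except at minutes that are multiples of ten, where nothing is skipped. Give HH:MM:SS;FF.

00:01:34;09

Ten DF minutes hold 17982 frames, so frame 2827 lies in block 0 (frames 0–17981) with 2827 frames into that block.
The block's first minute is 1800 frames and the rest 1798 each; 2827 frames reaches minute 1, so 0 × 18 + 1 × 2 = 2 labels have been skipped so far.
Adding those back, label number 2827 + 2 = 2829 at 30 labels/s is 94 s + 9 f = 0 h 1 min 34 s frame 9, i.e. 00:01:34;09.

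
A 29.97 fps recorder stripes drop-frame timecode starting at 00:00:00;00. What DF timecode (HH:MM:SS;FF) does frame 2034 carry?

Ten DF minutes hold 17982 frames, so frame 2034 lies in block 0 (frames 0–17981) with 2034 frames into that block.
The block's first minute is 1800 frames and the rest 1798 each; 2034 frames reaches minute 1, so 0 × 18 + 1 × 2 = 2 labels have been skipped so far.
Adding those back, label number 2034 + 2 = 2036 at 30 labels/s is 67 s + 26 f = 0 h 1 min 7 s frame 26, i.e. 00:01:07;26.

00:01:07;26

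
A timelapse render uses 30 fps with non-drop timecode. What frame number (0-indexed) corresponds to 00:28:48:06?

Total seconds to the label: (0 × 3600 + 28 × 60 + 48) = 1728.
Frame index = 1728 × 30 + 6 = 51846.

51846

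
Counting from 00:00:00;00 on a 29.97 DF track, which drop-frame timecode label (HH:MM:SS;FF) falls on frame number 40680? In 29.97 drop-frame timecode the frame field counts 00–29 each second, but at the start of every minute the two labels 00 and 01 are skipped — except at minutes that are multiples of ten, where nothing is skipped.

00:22:37;10

Ten DF minutes hold 17982 frames, so frame 40680 lies in block 2 (frames 35964–53945) with 4716 frames into that block.
The block's first minute is 1800 frames and the rest 1798 each; 4716 frames reaches minute 2, so 2 × 18 + 2 × 2 = 40 labels have been skipped so far.
Adding those back, label number 40680 + 40 = 40720 at 30 labels/s is 1357 s + 10 f = 0 h 22 min 37 s frame 10, i.e. 00:22:37;10.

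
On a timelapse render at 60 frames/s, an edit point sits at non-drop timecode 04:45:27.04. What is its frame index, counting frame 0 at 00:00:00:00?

1027624

Total seconds to the label: (4 × 3600 + 45 × 60 + 27) = 17127.
Frame index = 17127 × 60 + 4 = 1027624.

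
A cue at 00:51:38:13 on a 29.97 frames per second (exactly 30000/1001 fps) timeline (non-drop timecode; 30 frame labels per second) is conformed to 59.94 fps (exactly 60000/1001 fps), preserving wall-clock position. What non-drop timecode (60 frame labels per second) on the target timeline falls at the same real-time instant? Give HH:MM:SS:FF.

00:51:38:26

Source frame index: (0×3600 + 51×60 + 38) × 30 + 13 = 92953.
Real time: 92953 / (30000/1001) = 93045953/30000 s.
Target frame: (93045953/30000) × (60000/1001) = 185906.
At 60 labels/s: frame 185906 → 00:51:38:26.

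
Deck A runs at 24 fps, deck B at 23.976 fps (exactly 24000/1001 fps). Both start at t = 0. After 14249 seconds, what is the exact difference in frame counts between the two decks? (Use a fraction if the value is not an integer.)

A emits 24 × 14249 = 341976 frames; B emits 24000/1001 × 14249 = 341976000/1001.
Difference = 341976/1001 frames (≈ 341.6344); B is behind A.

341976/1001 frames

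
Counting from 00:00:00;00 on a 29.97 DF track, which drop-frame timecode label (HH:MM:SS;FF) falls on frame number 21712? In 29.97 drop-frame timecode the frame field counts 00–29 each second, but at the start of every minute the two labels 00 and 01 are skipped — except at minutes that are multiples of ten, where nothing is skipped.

00:12:04;14

Each 10-minute DF block holds 10 × 60 × 30 − 9 × 2 = 17982 frames. 21712 ÷ 17982 → 1 full block, remainder 3730.
Within the partial block the first minute is 1800 frames and each further minute 1798, so 2 further minute boundaries passed. Total skipped labels = 18 × 1 + 2 × 2 = 22.
Non-drop label index = 21712 + 22 = 21734; at 30 labels/s that is 00:12:04:14, i.e. DF 00:12:04;14.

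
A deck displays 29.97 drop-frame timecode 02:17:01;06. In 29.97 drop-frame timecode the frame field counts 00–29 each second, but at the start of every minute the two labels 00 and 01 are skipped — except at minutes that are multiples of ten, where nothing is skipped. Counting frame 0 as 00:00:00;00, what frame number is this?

246388

As if non-drop at 30 labels/s: (2 × 3600 + 17 × 60 + 1) × 30 + 6 = 246636.
Minute boundaries passed: 137; those not divisible by 10: 137 − 13 = 124; dropped labels = 2 × 124 = 248.
Actual frame index = 246636 − 248 = 246388.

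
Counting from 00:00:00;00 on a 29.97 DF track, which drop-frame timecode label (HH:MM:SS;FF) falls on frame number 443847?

04:06:49;21

Each 10-minute DF block holds 10 × 60 × 30 − 9 × 2 = 17982 frames. 443847 ÷ 17982 → 24 full blocks, remainder 12279.
Within the partial block the first minute is 1800 frames and each further minute 1798, so 6 further minute boundaries passed. Total skipped labels = 18 × 24 + 2 × 6 = 444.
Non-drop label index = 443847 + 444 = 444291; at 30 labels/s that is 04:06:49:21, i.e. DF 04:06:49;21.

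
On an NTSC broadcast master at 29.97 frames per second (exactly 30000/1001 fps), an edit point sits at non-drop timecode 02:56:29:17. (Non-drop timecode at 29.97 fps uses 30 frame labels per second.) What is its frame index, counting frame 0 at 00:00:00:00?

317687

Total seconds to the label: (2 × 3600 + 56 × 60 + 29) = 10589.
Frame index = 10589 × 30 + 17 = 317687.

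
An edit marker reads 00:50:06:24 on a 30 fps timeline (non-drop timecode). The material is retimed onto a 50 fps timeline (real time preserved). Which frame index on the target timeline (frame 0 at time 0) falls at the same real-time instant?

frame 150340

Source frame index: (0×3600 + 50×60 + 6) × 30 + 24 = 90204.
Real time: 90204 / (30) = 15034/5 s.
Target frame: (15034/5) × (50) = 150340.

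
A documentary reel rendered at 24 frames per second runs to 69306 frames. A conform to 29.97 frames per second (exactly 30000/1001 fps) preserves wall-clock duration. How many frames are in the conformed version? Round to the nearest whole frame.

86546 frames

Frames at target rate = 69306 × (30000/1001) / (24) = 86632500/1001 ≈ 86545.954.
Nearest whole frame: 86546.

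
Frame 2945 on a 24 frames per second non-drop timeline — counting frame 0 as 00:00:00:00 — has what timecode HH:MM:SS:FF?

2945 ÷ 24 = 122 full seconds, remainder 17 frames.
122 s = 0 h 2 min 2 s.
Timecode: 00:02:02:17.

00:02:02:17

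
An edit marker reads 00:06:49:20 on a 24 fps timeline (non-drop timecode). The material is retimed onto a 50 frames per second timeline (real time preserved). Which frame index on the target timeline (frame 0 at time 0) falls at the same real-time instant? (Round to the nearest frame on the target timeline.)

frame 20492

Source frame index: (0×3600 + 6×60 + 49) × 24 + 20 = 9836.
Real time: 9836 / (24) = 2459/6 s.
Target frame: (2459/6) × (50) = 61475/3 ≈ 20491.667 → 20492.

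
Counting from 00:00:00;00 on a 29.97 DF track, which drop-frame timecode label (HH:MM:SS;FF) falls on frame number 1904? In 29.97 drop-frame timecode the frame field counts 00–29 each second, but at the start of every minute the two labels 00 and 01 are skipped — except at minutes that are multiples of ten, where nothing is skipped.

00:01:03;16

Ten DF minutes hold 17982 frames, so frame 1904 lies in block 0 (frames 0–17981) with 1904 frames into that block.
The block's first minute is 1800 frames and the rest 1798 each; 1904 frames reaches minute 1, so 0 × 18 + 1 × 2 = 2 labels have been skipped so far.
Adding those back, label number 1904 + 2 = 1906 at 30 labels/s is 63 s + 16 f = 0 h 1 min 3 s frame 16, i.e. 00:01:03;16.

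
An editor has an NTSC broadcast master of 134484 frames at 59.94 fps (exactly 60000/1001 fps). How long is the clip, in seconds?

Running time = 134484 / (60000/1001) = 2243.6414 s.

2243.6414 seconds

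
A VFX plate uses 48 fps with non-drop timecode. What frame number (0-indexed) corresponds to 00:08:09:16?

Total seconds to the label: (0 × 3600 + 8 × 60 + 9) = 489.
Frame index = 489 × 48 + 16 = 23488.

23488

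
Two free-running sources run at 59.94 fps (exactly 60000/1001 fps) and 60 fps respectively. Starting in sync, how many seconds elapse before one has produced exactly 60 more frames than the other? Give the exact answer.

The gap grows by |60 − 60000/1001| = 60/1001 frames per second.
Time for a 60-frame gap: 60 ÷ (60/1001) = 1001 s.

1001 seconds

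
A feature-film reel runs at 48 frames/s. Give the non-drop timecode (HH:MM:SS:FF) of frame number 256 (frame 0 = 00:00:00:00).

256 ÷ 48 = 5 full seconds, remainder 16 frames.
5 s = 0 h 0 min 5 s.
Timecode: 00:00:05:16.

00:00:05:16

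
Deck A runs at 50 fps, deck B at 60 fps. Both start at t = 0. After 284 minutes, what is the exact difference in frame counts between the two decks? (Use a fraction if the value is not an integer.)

170400 frames

284 min = 17040 s.
A emits 50 × 17040 = 852000 frames; B emits 60 × 17040 = 1022400.
Difference = 170400 frames; B is ahead of A.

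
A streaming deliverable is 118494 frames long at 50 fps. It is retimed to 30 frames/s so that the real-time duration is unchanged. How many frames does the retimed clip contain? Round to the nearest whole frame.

71096 frames

Frames at target rate = 118494 × (30) / (50) = 355482/5 ≈ 71096.400.
Nearest whole frame: 71096.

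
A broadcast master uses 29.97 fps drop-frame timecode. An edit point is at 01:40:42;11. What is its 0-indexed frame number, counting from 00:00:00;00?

As if non-drop at 30 labels/s: (1 × 3600 + 40 × 60 + 42) × 30 + 11 = 181271.
Minute boundaries passed: 100; those not divisible by 10: 100 − 10 = 90; dropped labels = 2 × 90 = 180.
Actual frame index = 181271 − 180 = 181091.

181091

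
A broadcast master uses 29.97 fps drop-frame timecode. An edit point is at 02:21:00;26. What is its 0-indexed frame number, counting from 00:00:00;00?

As if non-drop at 30 labels/s: (2 × 3600 + 21 × 60 + 0) × 30 + 26 = 253826.
Minute boundaries passed: 141; those not divisible by 10: 141 − 14 = 127; dropped labels = 2 × 127 = 254.
Actual frame index = 253826 − 254 = 253572.

253572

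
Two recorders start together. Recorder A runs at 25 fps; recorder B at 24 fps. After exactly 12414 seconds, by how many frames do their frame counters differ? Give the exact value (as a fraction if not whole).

12414 frames

A emits 25 × 12414 = 310350 frames; B emits 24 × 12414 = 297936.
Difference = 12414 frames; B is behind A.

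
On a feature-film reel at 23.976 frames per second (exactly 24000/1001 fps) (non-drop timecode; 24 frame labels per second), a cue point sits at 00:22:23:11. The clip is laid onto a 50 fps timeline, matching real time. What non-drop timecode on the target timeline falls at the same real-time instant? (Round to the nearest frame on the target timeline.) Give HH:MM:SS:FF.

Source frame index: (0×3600 + 22×60 + 23) × 24 + 11 = 32243.
Real time: 32243 / (24000/1001) = 32275243/24000 s.
Target frame: (32275243/24000) × (50) = 32275243/480 ≈ 67240.090 → 67240.
At 50 labels/s: frame 67240 → 00:22:24:40.

00:22:24:40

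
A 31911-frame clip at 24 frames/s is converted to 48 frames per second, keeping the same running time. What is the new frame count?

Frames at target rate = 31911 × (48) / (24) = 63822.

63822 frames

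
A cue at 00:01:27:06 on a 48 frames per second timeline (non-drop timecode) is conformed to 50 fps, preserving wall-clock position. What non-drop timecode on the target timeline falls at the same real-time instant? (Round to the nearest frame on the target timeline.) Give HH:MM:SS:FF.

Source frame index: (0×3600 + 1×60 + 27) × 48 + 6 = 4182.
Real time: 4182 / (48) = 697/8 s.
Target frame: (697/8) × (50) = 17425/4 ≈ 4356.250 → 4356.
At 50 labels/s: frame 4356 → 00:01:27:06.

00:01:27:06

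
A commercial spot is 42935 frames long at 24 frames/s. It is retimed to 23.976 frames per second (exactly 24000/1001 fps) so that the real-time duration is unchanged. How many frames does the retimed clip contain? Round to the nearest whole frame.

Frames at target rate = 42935 × (24000/1001) / (24) = 42935000/1001 ≈ 42892.108.
Nearest whole frame: 42892.

42892 frames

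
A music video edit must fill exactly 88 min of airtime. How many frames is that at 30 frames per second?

158400 frames

88 min = 5280 s.
Frames = 5280 × 30 = 158400.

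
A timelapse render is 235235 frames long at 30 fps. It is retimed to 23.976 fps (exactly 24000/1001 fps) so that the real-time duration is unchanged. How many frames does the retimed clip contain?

188000 frames

Target frames = source frames × (target rate / source rate) = 235235 × (24000/1001)/(30) = 235235 × 800/1001 = 188000.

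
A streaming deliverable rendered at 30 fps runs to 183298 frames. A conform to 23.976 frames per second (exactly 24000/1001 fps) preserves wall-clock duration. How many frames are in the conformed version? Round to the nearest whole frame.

146492 frames

Frames at target rate = 183298 × (24000/1001) / (30) = 146638400/1001 ≈ 146491.908.
Nearest whole frame: 146492.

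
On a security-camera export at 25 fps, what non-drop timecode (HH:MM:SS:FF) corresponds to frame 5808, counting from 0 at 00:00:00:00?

5808 ÷ 25 = 232 full seconds, remainder 8 frames.
232 s = 0 h 3 min 52 s.
Timecode: 00:03:52:08.

00:03:52:08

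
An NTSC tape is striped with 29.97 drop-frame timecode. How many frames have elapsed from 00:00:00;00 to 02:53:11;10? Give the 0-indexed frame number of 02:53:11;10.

Complete 10-minute blocks: 17, each 17982 frames → 305694.
Remaining 3 whole minutes in the current block: 1800 + 2 × 1798 = 5396 frames.
Within the current minute: 11 × 30 + 10 − 2 = 338 (labels ;00/;01 skipped at this minute). Total = 305694 + 5396 + 338 = 311428.

311428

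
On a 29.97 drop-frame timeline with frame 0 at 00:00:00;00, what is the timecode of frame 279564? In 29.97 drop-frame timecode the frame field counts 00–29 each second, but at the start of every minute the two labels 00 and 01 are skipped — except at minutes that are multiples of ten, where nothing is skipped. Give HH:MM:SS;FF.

02:35:28;04

Ten DF minutes hold 17982 frames, so frame 279564 lies in block 15 (frames 269730–287711) with 9834 frames into that block.
The block's first minute is 1800 frames and the rest 1798 each; 9834 frames reaches minute 5, so 15 × 18 + 5 × 2 = 280 labels have been skipped so far.
Adding those back, label number 279564 + 280 = 279844 at 30 labels/s is 9328 s + 4 f = 2 h 35 min 28 s frame 4, i.e. 02:35:28;04.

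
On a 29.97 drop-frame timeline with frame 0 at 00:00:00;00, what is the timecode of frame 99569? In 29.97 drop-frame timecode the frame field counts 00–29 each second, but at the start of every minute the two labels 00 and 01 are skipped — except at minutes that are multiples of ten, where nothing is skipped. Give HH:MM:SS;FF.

Ten DF minutes hold 17982 frames, so frame 99569 lies in block 5 (frames 89910–107891) with 9659 frames into that block.
The block's first minute is 1800 frames and the rest 1798 each; 9659 frames reaches minute 5, so 5 × 18 + 5 × 2 = 100 labels have been skipped so far.
Adding those back, label number 99569 + 100 = 99669 at 30 labels/s is 3322 s + 9 f = 0 h 55 min 22 s frame 9, i.e. 00:55:22;09.

00:55:22;09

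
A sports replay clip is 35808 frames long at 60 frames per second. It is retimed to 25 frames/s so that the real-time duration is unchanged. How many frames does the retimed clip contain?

Target frames = source frames × (target rate / source rate) = 35808 × (25)/(60) = 35808 × 5/12 = 14920.

14920 frames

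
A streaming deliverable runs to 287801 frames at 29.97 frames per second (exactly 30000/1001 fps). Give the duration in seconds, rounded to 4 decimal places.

Running time = 287801 × 1001/30000 = 288088801/30000 s ≈ 9602.9600 s.

9602.9600 seconds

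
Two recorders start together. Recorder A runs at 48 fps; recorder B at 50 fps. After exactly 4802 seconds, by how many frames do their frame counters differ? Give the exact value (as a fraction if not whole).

9604 frames

A emits 48 × 4802 = 230496 frames; B emits 50 × 4802 = 240100.
Difference = 9604 frames; B is ahead of A.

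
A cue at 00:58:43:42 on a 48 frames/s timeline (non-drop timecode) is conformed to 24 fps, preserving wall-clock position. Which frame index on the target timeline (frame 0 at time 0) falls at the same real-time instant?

Source frame index: (0×3600 + 58×60 + 43) × 48 + 42 = 169146.
Real time: 169146 / (48) = 28191/8 s.
Target frame: (28191/8) × (24) = 84573.

frame 84573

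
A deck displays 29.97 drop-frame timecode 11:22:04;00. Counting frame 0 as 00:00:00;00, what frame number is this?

1226492

Complete 10-minute blocks: 68, each 17982 frames → 1222776.
Remaining 2 whole minutes in the current block: 1800 + 1 × 1798 = 3598 frames.
Within the current minute: 4 × 30 + 0 − 2 = 118 (labels ;00/;01 skipped at this minute). Total = 1222776 + 3598 + 118 = 1226492.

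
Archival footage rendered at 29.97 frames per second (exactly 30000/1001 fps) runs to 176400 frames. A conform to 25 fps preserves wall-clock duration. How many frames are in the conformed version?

Target frames = source frames × (target rate / source rate) = 176400 × (25)/(30000/1001) = 176400 × 1001/1200 = 147147.

147147 frames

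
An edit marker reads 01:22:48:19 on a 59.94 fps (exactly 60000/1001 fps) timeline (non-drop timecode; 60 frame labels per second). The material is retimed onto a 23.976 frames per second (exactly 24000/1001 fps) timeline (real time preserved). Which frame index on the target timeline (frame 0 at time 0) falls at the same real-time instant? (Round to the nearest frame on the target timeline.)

Source frame index: (1×3600 + 22×60 + 48) × 60 + 19 = 298099.
Real time: 298099 / (60000/1001) = 298397099/60000 s.
Target frame: (298397099/60000) × (24000/1001) = 596198/5 ≈ 119239.600 → 119240.

frame 119240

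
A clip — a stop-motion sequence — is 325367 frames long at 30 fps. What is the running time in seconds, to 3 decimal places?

Running time = 325367 × 1/30 = 325367/30 s ≈ 10845.567 s.

10845.567 seconds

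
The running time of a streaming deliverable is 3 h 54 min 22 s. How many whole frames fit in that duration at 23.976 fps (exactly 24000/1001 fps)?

337150 frames

3 h 54 min 22 s = 14062 s.
Frames = 14062 × 24000/1001 = 337488000/1001 ≈ 337150.8492.
Complete frames: 337150.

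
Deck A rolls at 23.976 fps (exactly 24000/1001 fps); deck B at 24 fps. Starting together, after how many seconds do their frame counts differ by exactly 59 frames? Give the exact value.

The gap grows by |24 − 24000/1001| = 24/1001 frames per second.
Time for a 59-frame gap: 59 ÷ (24/1001) = 59059/24 s.

59059/24 seconds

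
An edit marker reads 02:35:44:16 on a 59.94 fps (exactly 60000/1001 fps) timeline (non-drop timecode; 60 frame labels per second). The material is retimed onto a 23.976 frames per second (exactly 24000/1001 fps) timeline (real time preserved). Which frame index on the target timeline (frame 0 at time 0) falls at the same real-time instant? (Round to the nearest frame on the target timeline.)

frame 224262

Source frame index: (2×3600 + 35×60 + 44) × 60 + 16 = 560656.
Real time: 560656 / (60000/1001) = 35076041/3750 s.
Target frame: (35076041/3750) × (24000/1001) = 1121312/5 ≈ 224262.400 → 224262.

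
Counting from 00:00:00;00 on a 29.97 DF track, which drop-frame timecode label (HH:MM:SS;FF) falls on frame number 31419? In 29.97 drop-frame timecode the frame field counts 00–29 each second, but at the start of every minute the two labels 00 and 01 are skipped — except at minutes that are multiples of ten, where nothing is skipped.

Each 10-minute DF block holds 10 × 60 × 30 − 9 × 2 = 17982 frames. 31419 ÷ 17982 → 1 full block, remainder 13437.
Within the partial block the first minute is 1800 frames and each further minute 1798, so 7 further minute boundaries passed. Total skipped labels = 18 × 1 + 2 × 7 = 32.
Non-drop label index = 31419 + 32 = 31451; at 30 labels/s that is 00:17:28:11, i.e. DF 00:17:28;11.

00:17:28;11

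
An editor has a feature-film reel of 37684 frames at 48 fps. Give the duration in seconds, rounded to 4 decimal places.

785.0833 seconds

Running time = 37684 × 1/48 = 9421/12 s ≈ 785.0833 s.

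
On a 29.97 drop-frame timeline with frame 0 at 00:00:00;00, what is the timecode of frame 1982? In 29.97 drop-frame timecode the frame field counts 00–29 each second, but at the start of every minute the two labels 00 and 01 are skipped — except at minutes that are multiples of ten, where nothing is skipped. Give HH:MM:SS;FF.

00:01:06;04

Each 10-minute DF block holds 10 × 60 × 30 − 9 × 2 = 17982 frames. 1982 ÷ 17982 → 0 full blocks, remainder 1982.
Within the partial block the first minute is 1800 frames and each further minute 1798, so 1 further minute boundary passed. Total skipped labels = 18 × 0 + 2 × 1 = 2.
Non-drop label index = 1982 + 2 = 1984; at 30 labels/s that is 00:01:06:04, i.e. DF 00:01:06;04.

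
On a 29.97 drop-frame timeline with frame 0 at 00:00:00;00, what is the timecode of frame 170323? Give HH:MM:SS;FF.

01:34:43;03

Ten DF minutes hold 17982 frames, so frame 170323 lies in block 9 (frames 161838–179819) with 8485 frames into that block.
The block's first minute is 1800 frames and the rest 1798 each; 8485 frames reaches minute 4, so 9 × 18 + 4 × 2 = 170 labels have been skipped so far.
Adding those back, label number 170323 + 170 = 170493 at 30 labels/s is 5683 s + 3 f = 1 h 34 min 43 s frame 3, i.e. 01:34:43;03.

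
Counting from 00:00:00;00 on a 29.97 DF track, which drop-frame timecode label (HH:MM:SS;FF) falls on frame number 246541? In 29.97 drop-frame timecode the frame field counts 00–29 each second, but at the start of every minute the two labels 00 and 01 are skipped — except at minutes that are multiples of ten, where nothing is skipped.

Ten DF minutes hold 17982 frames, so frame 246541 lies in block 13 (frames 233766–251747) with 12775 frames into that block.
The block's first minute is 1800 frames and the rest 1798 each; 12775 frames reaches minute 7, so 13 × 18 + 7 × 2 = 248 labels have been skipped so far.
Adding those back, label number 246541 + 248 = 246789 at 30 labels/s is 8226 s + 9 f = 2 h 17 min 6 s frame 9, i.e. 02:17:06;09.

02:17:06;09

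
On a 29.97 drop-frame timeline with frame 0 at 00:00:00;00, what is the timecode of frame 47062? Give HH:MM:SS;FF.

00:26:10;10

Ten DF minutes hold 17982 frames, so frame 47062 lies in block 2 (frames 35964–53945) with 11098 frames into that block.
The block's first minute is 1800 frames and the rest 1798 each; 11098 frames reaches minute 6, so 2 × 18 + 6 × 2 = 48 labels have been skipped so far.
Adding those back, label number 47062 + 48 = 47110 at 30 labels/s is 1570 s + 10 f = 0 h 26 min 10 s frame 10, i.e. 00:26:10;10.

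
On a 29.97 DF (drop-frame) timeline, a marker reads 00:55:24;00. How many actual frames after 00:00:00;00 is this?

Complete 10-minute blocks: 5, each 17982 frames → 89910.
Remaining 5 whole minutes in the current block: 1800 + 4 × 1798 = 8992 frames.
Within the current minute: 24 × 30 + 0 − 2 = 718 (labels ;00/;01 skipped at this minute). Total = 89910 + 8992 + 718 = 99620.

99620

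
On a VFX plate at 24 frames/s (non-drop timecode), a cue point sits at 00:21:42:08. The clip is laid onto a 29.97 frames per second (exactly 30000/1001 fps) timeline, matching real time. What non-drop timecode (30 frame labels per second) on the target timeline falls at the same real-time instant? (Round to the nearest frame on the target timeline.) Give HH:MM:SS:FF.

Source frame index: (0×3600 + 21×60 + 42) × 24 + 8 = 31256.
Real time: 31256 / (24) = 3907/3 s.
Target frame: (3907/3) × (30000/1001) = 39070000/1001 ≈ 39030.969 → 39031.
At 30 labels/s: frame 39031 → 00:21:41:01.

00:21:41:01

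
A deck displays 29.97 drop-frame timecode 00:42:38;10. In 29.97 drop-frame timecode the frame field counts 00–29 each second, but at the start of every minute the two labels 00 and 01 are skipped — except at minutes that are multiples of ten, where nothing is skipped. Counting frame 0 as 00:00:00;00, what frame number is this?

Complete 10-minute blocks: 4, each 17982 frames → 71928.
Remaining 2 whole minutes in the current block: 1800 + 1 × 1798 = 3598 frames.
Within the current minute: 38 × 30 + 10 − 2 = 1148 (labels ;00/;01 skipped at this minute). Total = 71928 + 3598 + 1148 = 76674.

76674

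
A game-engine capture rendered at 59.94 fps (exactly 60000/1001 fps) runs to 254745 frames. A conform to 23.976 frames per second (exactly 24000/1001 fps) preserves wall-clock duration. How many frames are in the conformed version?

101898 frames

Target frames = source frames × (target rate / source rate) = 254745 × (24000/1001)/(60000/1001) = 254745 × 2/5 = 101898.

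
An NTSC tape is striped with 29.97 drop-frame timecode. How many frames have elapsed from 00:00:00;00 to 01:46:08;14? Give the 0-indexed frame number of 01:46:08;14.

Complete 10-minute blocks: 10, each 17982 frames → 179820.
Remaining 6 whole minutes in the current block: 1800 + 5 × 1798 = 10790 frames.
Within the current minute: 8 × 30 + 14 − 2 = 252 (labels ;00/;01 skipped at this minute). Total = 179820 + 10790 + 252 = 190862.

190862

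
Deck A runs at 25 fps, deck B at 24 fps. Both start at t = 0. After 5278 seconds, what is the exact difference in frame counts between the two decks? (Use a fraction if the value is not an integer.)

A emits 25 × 5278 = 131950 frames; B emits 24 × 5278 = 126672.
Difference = 5278 frames; B is behind A.

5278 frames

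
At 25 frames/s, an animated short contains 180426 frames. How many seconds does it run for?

Running time = 180426 / (25) = 7217.04 s.

7217.04 seconds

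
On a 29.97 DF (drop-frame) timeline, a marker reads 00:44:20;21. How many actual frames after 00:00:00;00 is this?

Complete 10-minute blocks: 4, each 17982 frames → 71928.
Remaining 4 whole minutes in the current block: 1800 + 3 × 1798 = 7194 frames.
Within the current minute: 20 × 30 + 21 − 2 = 619 (labels ;00/;01 skipped at this minute). Total = 71928 + 7194 + 619 = 79741.

79741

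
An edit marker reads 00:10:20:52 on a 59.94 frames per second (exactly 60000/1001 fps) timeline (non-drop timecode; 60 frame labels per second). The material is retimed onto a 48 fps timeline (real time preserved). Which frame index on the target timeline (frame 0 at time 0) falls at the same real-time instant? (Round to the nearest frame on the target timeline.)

Source frame index: (0×3600 + 10×60 + 20) × 60 + 52 = 37252.
Real time: 37252 / (60000/1001) = 9322313/15000 s.
Target frame: (9322313/15000) × (48) = 18644626/625 ≈ 29831.402 → 29831.

frame 29831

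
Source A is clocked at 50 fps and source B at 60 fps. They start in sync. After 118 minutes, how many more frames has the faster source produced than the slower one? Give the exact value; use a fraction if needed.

70800 frames

118 min = 7080 s.
A emits 50 × 7080 = 354000 frames; B emits 60 × 7080 = 424800.
Difference = 70800 frames; B is ahead of A.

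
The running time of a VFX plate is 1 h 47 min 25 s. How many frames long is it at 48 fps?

1 h 47 min 25 s = 6445 s.
Frames = 6445 × 48 = 309360.

309360 frames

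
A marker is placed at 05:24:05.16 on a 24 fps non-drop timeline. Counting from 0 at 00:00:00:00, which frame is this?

frame 466696

Total seconds to the label: (5 × 3600 + 24 × 60 + 5) = 19445.
Frame index = 19445 × 24 + 16 = 466696.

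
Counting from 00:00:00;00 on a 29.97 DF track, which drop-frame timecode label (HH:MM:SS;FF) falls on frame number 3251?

00:01:48;13

Each 10-minute DF block holds 10 × 60 × 30 − 9 × 2 = 17982 frames. 3251 ÷ 17982 → 0 full blocks, remainder 3251.
Within the partial block the first minute is 1800 frames and each further minute 1798, so 1 further minute boundary passed. Total skipped labels = 18 × 0 + 2 × 1 = 2.
Non-drop label index = 3251 + 2 = 3253; at 30 labels/s that is 00:01:48:13, i.e. DF 00:01:48;13.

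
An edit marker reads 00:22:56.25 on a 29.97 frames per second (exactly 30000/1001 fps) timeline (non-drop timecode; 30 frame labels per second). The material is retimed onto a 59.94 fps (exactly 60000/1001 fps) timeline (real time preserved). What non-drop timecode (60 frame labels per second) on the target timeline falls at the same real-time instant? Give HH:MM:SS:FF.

Source frame index: (0×3600 + 22×60 + 56) × 30 + 25 = 41305.
Real time: 41305 / (30000/1001) = 8269261/6000 s.
Target frame: (8269261/6000) × (60000/1001) = 82610.
At 60 labels/s: frame 82610 → 00:22:56:50.

00:22:56:50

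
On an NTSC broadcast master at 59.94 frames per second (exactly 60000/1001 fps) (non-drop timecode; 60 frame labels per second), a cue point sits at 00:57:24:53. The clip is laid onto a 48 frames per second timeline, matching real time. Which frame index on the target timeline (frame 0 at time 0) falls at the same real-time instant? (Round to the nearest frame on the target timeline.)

Source frame index: (0×3600 + 57×60 + 24) × 60 + 53 = 206693.
Real time: 206693 / (60000/1001) = 206899693/60000 s.
Target frame: (206899693/60000) × (48) = 206899693/1250 ≈ 165519.754 → 165520.

frame 165520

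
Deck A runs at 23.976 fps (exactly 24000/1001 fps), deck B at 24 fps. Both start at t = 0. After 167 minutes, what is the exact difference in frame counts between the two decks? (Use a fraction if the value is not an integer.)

240480/1001 frames

167 min = 10020 s.
A emits 24000/1001 × 10020 = 240480000/1001 frames; B emits 24 × 10020 = 240480.
Difference = 240480/1001 frames (≈ 240.2398); B is ahead of A.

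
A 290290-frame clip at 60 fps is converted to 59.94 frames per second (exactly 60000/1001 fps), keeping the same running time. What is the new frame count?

Target frames = source frames × (target rate / source rate) = 290290 × (60000/1001)/(60) = 290290 × 1000/1001 = 290000.

290000 frames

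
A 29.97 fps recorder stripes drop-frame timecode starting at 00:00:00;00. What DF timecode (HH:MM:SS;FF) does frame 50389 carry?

Ten DF minutes hold 17982 frames, so frame 50389 lies in block 2 (frames 35964–53945) with 14425 frames into that block.
The block's first minute is 1800 frames and the rest 1798 each; 14425 frames reaches minute 8, so 2 × 18 + 8 × 2 = 52 labels have been skipped so far.
Adding those back, label number 50389 + 52 = 50441 at 30 labels/s is 1681 s + 11 f = 0 h 28 min 1 s frame 11, i.e. 00:28:01;11.

00:28:01;11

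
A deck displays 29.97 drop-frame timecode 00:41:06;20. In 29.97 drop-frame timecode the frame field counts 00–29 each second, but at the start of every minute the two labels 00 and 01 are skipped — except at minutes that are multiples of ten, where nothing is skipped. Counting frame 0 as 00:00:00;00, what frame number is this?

As if non-drop at 30 labels/s: (0 × 3600 + 41 × 60 + 6) × 30 + 20 = 74000.
Minute boundaries passed: 41; those not divisible by 10: 41 − 4 = 37; dropped labels = 2 × 37 = 74.
Actual frame index = 74000 − 74 = 73926.

73926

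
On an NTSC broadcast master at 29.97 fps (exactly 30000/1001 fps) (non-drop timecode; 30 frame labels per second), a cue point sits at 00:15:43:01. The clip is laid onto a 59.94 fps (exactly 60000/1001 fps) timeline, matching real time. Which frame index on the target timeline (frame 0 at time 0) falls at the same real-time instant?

Source frame index: (0×3600 + 15×60 + 43) × 30 + 1 = 28291.
Real time: 28291 / (30000/1001) = 28319291/30000 s.
Target frame: (28319291/30000) × (60000/1001) = 56582.

frame 56582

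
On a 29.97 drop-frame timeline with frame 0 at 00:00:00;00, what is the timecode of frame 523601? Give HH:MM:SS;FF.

Ten DF minutes hold 17982 frames, so frame 523601 lies in block 29 (frames 521478–539459) with 2123 frames into that block.
The block's first minute is 1800 frames and the rest 1798 each; 2123 frames reaches minute 1, so 29 × 18 + 1 × 2 = 524 labels have been skipped so far.
Adding those back, label number 523601 + 524 = 524125 at 30 labels/s is 17470 s + 25 f = 4 h 51 min 10 s frame 25, i.e. 04:51:10;25.

04:51:10;25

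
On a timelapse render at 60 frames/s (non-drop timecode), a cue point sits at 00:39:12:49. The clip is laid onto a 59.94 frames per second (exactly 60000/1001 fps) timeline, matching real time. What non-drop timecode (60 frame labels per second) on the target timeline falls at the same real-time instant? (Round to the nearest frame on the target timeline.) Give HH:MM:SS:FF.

Source frame index: (0×3600 + 39×60 + 12) × 60 + 49 = 141169.
Real time: 141169 / (60) = 141169/60 s.
Target frame: (141169/60) × (60000/1001) = 20167000/143 ≈ 141027.972 → 141028.
At 60 labels/s: frame 141028 → 00:39:10:28.

00:39:10:28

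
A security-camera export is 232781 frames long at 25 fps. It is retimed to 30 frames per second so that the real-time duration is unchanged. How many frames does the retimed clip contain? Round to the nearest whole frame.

Frames at target rate = 232781 × (30) / (25) = 1396686/5 ≈ 279337.200.
Nearest whole frame: 279337.

279337 frames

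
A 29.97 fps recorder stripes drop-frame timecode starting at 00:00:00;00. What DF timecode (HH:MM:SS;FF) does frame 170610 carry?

01:34:52;20

Each 10-minute DF block holds 10 × 60 × 30 − 9 × 2 = 17982 frames. 170610 ÷ 17982 → 9 full blocks, remainder 8772.
Within the partial block the first minute is 1800 frames and each further minute 1798, so 4 further minute boundaries passed. Total skipped labels = 18 × 9 + 2 × 4 = 170.
Non-drop label index = 170610 + 170 = 170780; at 30 labels/s that is 01:34:52:20, i.e. DF 01:34:52;20.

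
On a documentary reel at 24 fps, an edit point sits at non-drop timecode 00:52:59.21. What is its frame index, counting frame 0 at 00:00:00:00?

Total seconds to the label: (0 × 3600 + 52 × 60 + 59) = 3179.
Frame index = 3179 × 24 + 21 = 76317.

76317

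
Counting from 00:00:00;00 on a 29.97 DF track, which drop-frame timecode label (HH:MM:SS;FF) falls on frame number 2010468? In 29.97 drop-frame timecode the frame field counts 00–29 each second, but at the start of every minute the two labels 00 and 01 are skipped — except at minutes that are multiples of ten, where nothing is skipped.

18:38:02;22

Ten DF minutes hold 17982 frames, so frame 2010468 lies in block 111 (frames 1996002–2013983) with 14466 frames into that block.
The block's first minute is 1800 frames and the rest 1798 each; 14466 frames reaches minute 8, so 111 × 18 + 8 × 2 = 2014 labels have been skipped so far.
Adding those back, label number 2010468 + 2014 = 2012482 at 30 labels/s is 67082 s + 22 f = 18 h 38 min 2 s frame 22, i.e. 18:38:02;22.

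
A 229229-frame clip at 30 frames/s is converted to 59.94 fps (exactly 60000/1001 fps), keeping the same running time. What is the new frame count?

458000 frames

Target frames = source frames × (target rate / source rate) = 229229 × (60000/1001)/(30) = 229229 × 2000/1001 = 458000.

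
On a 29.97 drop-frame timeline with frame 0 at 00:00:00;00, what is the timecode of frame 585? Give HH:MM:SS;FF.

Ten DF minutes hold 17982 frames, so frame 585 lies in block 0 (frames 0–17981) with 585 frames into that block.
The block's first minute is 1800 frames and the rest 1798 each; 585 frames reaches minute 0, so 0 × 18 + 0 × 2 = 0 labels have been skipped so far.
Adding those back, label number 585 + 0 = 585 at 30 labels/s is 19 s + 15 f = 0 h 0 min 19 s frame 15, i.e. 00:00:19;15.

00:00:19;15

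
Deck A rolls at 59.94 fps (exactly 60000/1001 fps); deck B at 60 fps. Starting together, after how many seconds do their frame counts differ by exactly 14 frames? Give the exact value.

The gap grows by |60 − 60000/1001| = 60/1001 frames per second.
Time for a 14-frame gap: 14 ÷ (60/1001) = 7007/30 s.

7007/30 seconds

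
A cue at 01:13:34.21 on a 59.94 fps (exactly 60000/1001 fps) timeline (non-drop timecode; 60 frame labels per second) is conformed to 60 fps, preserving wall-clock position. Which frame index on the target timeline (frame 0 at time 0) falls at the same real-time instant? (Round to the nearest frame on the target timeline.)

Source frame index: (1×3600 + 13×60 + 34) × 60 + 21 = 264861.
Real time: 264861 / (60000/1001) = 88375287/20000 s.
Target frame: (88375287/20000) × (60) = 265125861/1000 ≈ 265125.861 → 265126.

frame 265126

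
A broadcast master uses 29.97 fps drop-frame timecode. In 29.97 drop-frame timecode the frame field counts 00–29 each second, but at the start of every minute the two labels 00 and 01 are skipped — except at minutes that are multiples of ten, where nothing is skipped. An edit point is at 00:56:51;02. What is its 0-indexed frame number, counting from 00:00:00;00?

102230

Complete 10-minute blocks: 5, each 17982 frames → 89910.
Remaining 6 whole minutes in the current block: 1800 + 5 × 1798 = 10790 frames.
Within the current minute: 51 × 30 + 2 − 2 = 1530 (labels ;00/;01 skipped at this minute). Total = 89910 + 10790 + 1530 = 102230.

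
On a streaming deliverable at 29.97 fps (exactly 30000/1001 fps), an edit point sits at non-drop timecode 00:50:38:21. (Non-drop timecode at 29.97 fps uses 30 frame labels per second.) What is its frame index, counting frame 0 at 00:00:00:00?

frame 91161

Total seconds to the label: (0 × 3600 + 50 × 60 + 38) = 3038.
Frame index = 3038 × 30 + 21 = 91161.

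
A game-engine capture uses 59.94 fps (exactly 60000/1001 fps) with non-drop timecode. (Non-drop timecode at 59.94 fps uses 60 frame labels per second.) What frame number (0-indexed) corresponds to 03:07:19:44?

Total seconds to the label: (3 × 3600 + 7 × 60 + 19) = 11239.
Frame index = 11239 × 60 + 44 = 674384.

674384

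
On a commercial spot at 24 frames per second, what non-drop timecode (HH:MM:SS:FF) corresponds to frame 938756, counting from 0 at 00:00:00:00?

10:51:54:20

938756 ÷ 24 = 39114 full seconds, remainder 20 frames.
39114 s = 10 h 51 min 54 s.
Timecode: 10:51:54:20.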